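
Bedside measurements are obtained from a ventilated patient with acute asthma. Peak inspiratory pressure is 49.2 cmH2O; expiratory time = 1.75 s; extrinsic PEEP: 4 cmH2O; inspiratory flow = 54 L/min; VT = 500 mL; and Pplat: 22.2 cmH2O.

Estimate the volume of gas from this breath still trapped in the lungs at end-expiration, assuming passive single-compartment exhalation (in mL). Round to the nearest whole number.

60

Flow: 54 L/min ÷ 60 = 0.9 L/s.
R = (PIP − Pplat)/V̇ = (49.2 − 22.2) / 0.9 = 27.0/0.9 = 30.0 cmH2O·s/L.
C = Vt/(Pplat − PEEP) = 500.0 / (22.2 − 4) = 500.0/18.2 = 27.473 mL/cmH2O.
τ = R × C = 30.0 × 0.02747 L/cmH2O = 0.8241 s.
Fraction remaining = e^(−Te/τ) = e^(−1.75/0.8241) = 0.1196.
Trapped volume = 500.0 × 0.1196 = 59.8 mL.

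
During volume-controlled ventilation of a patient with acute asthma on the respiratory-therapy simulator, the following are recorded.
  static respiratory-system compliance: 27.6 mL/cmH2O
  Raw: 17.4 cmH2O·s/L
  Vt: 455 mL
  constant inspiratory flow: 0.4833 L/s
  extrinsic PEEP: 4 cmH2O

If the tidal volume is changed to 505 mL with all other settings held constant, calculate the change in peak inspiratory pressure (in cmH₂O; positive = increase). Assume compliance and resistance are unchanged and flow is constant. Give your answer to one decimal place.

PIP = Vt/C + R·V̇ + PEEP (constant-flow equation of motion).
Only the elastic term changes: ΔPIP = ΔVt / C = (505 − 455) / 27.6 = 1.812 cmH2O.

1.8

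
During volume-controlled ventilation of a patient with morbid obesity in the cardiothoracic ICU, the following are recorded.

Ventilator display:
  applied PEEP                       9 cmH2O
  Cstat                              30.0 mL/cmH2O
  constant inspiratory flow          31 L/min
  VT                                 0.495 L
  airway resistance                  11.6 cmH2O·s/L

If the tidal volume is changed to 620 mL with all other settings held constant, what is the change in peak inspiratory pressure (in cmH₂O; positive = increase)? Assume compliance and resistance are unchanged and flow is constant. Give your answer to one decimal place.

4.2

PIP = Vt/C + R·V̇ + PEEP (constant-flow equation of motion).
Only the elastic term changes: ΔPIP = ΔVt / C = (620 − 495) / 30.0 = 4.167 cmH2O.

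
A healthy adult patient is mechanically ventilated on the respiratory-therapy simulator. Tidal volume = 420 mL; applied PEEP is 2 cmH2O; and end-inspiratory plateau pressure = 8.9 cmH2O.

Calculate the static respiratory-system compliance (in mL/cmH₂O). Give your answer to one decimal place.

Cstat = Vt / (Pplat − PEEP) = 420 / (8.9 − 2) = 420 / 6.9 = 60.87 mL/cmH2O.

60.9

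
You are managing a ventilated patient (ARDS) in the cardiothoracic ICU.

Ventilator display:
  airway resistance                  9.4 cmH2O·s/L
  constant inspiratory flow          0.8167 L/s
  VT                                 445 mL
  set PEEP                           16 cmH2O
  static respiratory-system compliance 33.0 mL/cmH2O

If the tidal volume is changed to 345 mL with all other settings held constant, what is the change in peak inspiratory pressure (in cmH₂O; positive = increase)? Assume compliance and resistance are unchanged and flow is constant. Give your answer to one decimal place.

PIP = Vt/C + R·V̇ + PEEP (constant-flow equation of motion).
Only the elastic term changes: ΔPIP = ΔVt / C = (345 − 445) / 33.0 = -3.03 cmH2O.

-3.0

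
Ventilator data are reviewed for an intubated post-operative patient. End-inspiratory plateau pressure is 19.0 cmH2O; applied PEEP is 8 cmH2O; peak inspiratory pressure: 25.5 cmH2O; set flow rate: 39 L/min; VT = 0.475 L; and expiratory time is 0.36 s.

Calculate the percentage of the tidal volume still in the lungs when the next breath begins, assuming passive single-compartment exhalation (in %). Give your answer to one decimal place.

Flow: 39 L/min ÷ 60 = 0.65 L/s.
R = (PIP − Pplat)/V̇ = (25.5 − 19.0) / 0.65 = 6.5/0.65 = 10.0 cmH2O·s/L.
C = Vt/(Pplat − PEEP) = 475.0 / (19.0 − 8) = 475.0/11.0 = 43.182 mL/cmH2O.
τ = R × C = 10.0 × 0.04318 L/cmH2O = 0.4318 s.
Fraction remaining at end-expiration = e^(−Te/τ) = e^(−0.36/0.4318) = 0.4344 → 43.44%.

43.4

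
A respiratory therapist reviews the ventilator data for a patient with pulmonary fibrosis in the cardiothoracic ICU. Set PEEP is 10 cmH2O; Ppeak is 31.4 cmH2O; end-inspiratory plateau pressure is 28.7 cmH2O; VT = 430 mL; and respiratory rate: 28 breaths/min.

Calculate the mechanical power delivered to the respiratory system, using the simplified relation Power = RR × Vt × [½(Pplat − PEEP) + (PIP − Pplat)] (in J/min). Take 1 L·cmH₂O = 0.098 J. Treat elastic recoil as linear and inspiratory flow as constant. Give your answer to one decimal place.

14.2

Per-breath work = Vt × [½(Pplat−PEEP) + (PIP−Pplat)] = 0.430 × [0.5×18.7 + 2.7] = 0.430 × 12.05 = 5.182 L·cmH2O.
Power = 28 × 5.182 = 145.1 L·cmH2O/min.
× 0.098 J/(L·cmH2O) → 14.22 J/min.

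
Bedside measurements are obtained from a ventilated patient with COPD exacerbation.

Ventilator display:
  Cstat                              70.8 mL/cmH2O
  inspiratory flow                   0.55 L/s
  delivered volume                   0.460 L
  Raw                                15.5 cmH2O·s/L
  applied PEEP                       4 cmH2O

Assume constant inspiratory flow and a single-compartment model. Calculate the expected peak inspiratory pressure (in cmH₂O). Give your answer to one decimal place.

19.0

Equation of motion (constant flow): PIP = Vt/C + R·V̇ + PEEP.
PIP = 460/70.8 + 15.5×0.55 + 4 = 6.497 + 8.525 + 4 = 19.022 cmH2O.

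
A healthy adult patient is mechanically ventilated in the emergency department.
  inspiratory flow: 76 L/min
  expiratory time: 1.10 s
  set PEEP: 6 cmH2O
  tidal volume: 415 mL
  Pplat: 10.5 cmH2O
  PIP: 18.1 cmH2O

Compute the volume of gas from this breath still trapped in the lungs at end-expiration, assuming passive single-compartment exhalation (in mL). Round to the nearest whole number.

57

Flow: 76 L/min ÷ 60 = 1.2667 L/s.
R = (PIP − Pplat)/V̇ = (18.1 − 10.5) / 1.2667 = 7.6/1.2667 = 6.0 cmH2O·s/L.
C = Vt/(Pplat − PEEP) = 415.0 / (10.5 − 6) = 415.0/4.5 = 92.222 mL/cmH2O.
τ = R × C = 6.0 × 0.09222 L/cmH2O = 0.5533 s.
Fraction remaining = e^(−Te/τ) = e^(−1.10/0.5533) = 0.137.
Trapped volume = 415.0 × 0.137 = 56.855 mL.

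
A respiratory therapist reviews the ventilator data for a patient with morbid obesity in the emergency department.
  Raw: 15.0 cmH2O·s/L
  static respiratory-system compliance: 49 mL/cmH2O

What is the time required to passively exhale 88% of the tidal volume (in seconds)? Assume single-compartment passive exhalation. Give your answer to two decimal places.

τ = R × C = 15.0 × 49 mL/cmH2O = 15.0 × 0.049 L/cmH2O = 0.735 s.
Exhaled fraction f = 1 − e^(−t/τ) → t = −τ·ln(1 − f) = −0.735·ln(0.12) = 1.558 s.

1.56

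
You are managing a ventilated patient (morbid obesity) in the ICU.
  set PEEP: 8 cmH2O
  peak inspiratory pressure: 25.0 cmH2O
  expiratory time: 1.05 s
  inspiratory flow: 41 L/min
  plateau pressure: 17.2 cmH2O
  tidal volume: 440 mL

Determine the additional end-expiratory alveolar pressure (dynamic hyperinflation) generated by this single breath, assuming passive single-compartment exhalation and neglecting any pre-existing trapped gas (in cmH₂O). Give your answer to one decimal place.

Flow: 41 L/min ÷ 60 = 0.6833 L/s.
R = (PIP − Pplat)/V̇ = (25.0 − 17.2) / 0.6833 = 7.8/0.6833 = 11.415 cmH2O·s/L.
C = Vt/(Pplat − PEEP) = 440.0 / (17.2 − 8) = 440.0/9.2 = 47.826 mL/cmH2O.
τ = R × C = 11.415 × 0.04783 L/cmH2O = 0.546 s.
Fraction remaining = e^(−Te/τ) = e^(−1.05/0.546) = 0.1462; trapped volume = 440.0 × 0.1462 = 64.328 mL.
Additional alveolar pressure from trapping ≈ V_trapped / C = 64.328 / 47.826 = 1.345 cmH2O.

1.3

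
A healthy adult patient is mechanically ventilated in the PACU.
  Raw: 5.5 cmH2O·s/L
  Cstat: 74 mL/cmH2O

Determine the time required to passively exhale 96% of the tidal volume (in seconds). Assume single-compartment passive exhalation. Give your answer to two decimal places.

1.31

τ = R × C = 5.5 × 74 mL/cmH2O = 5.5 × 0.074 L/cmH2O = 0.407 s.
Exhaled fraction f = 1 − e^(−t/τ) → t = −τ·ln(1 − f) = −0.407·ln(0.04) = 1.31 s.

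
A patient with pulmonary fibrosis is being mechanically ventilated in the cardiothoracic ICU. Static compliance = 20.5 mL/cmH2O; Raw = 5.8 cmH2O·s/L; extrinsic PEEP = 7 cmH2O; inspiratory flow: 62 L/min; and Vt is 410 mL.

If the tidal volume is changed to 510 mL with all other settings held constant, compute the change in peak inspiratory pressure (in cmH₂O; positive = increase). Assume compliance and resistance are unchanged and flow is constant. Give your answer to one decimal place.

PIP = Vt/C + R·V̇ + PEEP (constant-flow equation of motion).
Only the elastic term changes: ΔPIP = ΔVt / C = (510 − 410) / 20.5 = 4.878 cmH2O.

4.9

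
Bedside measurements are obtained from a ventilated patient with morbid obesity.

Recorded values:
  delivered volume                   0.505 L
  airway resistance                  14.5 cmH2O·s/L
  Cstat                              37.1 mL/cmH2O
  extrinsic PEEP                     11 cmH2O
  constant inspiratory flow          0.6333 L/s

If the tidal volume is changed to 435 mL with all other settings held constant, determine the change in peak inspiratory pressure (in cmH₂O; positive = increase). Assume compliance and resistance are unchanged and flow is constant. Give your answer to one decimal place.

PIP = Vt/C + R·V̇ + PEEP (constant-flow equation of motion).
Only the elastic term changes: ΔPIP = ΔVt / C = (435 − 505) / 37.1 = -1.887 cmH2O.

-1.9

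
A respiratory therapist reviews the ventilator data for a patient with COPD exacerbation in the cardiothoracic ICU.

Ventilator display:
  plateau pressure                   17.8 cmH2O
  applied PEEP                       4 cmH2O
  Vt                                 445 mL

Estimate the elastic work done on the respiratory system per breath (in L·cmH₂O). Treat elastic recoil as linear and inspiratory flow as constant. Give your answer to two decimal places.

Elastic work ≈ ½ × (Pplat − PEEP) × Vt = 0.5 × (17.8 − 4) × 0.445 L = 0.5 × 13.8 × 0.445 = 3.071 L·cmH2O.

3.07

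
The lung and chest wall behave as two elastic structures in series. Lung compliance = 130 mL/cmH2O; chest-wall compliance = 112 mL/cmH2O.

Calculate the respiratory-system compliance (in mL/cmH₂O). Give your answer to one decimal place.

60.2

Lung and chest wall are elastances in series: 1/Crs = 1/CL + 1/Ccw.
1/Crs = 1/130 + 1/112 = 0.01662.
Crs = 60.168 mL/cmH2O.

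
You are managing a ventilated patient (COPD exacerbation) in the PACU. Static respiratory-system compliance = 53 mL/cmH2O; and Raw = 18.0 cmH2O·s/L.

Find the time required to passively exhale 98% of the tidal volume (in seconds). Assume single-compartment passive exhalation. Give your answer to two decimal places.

3.73

τ = R × C = 18.0 × 53 mL/cmH2O = 18.0 × 0.053 L/cmH2O = 0.954 s.
Exhaled fraction f = 1 − e^(−t/τ) → t = −τ·ln(1 − f) = −0.954·ln(0.02) = 3.732 s.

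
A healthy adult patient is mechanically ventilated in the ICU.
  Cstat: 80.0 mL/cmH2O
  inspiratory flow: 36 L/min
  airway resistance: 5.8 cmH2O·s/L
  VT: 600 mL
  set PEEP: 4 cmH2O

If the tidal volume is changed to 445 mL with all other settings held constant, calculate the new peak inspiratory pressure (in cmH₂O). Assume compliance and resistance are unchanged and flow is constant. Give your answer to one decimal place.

Flow: 36 L/min ÷ 60 = 0.6 L/s.
PIP = Vt/C + R·V̇ + PEEP (constant-flow equation of motion).
Only the elastic term changes: ΔPIP = ΔVt / C = (445 − 600) / 80.0 = -1.938 cmH2O.
Original PIP = 600/80.0 + 5.8×0.6 + 4 = 14.98 cmH2O; new PIP = 14.98 + (-1.938) = 13.042 cmH2O.

13.0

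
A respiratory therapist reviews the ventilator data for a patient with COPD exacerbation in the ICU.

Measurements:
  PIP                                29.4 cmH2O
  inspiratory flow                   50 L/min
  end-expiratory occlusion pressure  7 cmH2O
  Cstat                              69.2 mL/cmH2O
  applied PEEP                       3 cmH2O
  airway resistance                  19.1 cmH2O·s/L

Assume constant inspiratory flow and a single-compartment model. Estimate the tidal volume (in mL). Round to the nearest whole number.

449

Flow: 50 L/min ÷ 60 = 0.8333 L/s.
Total PEEP = 7 cmH2O (set 3 + intrinsic 4); this is the baseline alveolar pressure.
Equation of motion (constant flow): PIP = Vt/C + R·V̇ + PEEP.
Vt/C = PIP − R·V̇ − PEEP = 29.4 − 15.916 − 7 = 6.484 cmH2O.
Vt = C × 6.484 = 69.2 × 6.484 = 448.69 mL.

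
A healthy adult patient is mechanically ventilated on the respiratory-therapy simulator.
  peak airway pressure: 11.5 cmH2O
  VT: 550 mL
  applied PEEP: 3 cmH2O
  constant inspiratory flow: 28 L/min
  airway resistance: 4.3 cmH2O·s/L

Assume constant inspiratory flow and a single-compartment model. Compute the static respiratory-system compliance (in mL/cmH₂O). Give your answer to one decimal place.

Flow: 28 L/min ÷ 60 = 0.4667 L/s.
Equation of motion (constant flow): PIP = Vt/C + R·V̇ + PEEP.
Vt/C = PIP − R·V̇ − PEEP = 11.5 − 4.3×0.4667 − 3 = 11.5 − 2.007 − 3 = 6.493 cmH2O.
C = Vt / 6.493 = 550 / 6.493 = 84.707 mL/cmH2O.

84.7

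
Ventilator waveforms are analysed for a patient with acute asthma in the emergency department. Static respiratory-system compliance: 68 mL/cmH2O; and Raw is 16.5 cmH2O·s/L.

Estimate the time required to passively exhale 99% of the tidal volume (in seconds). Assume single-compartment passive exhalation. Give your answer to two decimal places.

5.17

τ = R × C = 16.5 × 68 mL/cmH2O = 16.5 × 0.068 L/cmH2O = 1.122 s.
Exhaled fraction f = 1 − e^(−t/τ) → t = −τ·ln(1 − f) = −1.122·ln(0.01) = 5.167 s.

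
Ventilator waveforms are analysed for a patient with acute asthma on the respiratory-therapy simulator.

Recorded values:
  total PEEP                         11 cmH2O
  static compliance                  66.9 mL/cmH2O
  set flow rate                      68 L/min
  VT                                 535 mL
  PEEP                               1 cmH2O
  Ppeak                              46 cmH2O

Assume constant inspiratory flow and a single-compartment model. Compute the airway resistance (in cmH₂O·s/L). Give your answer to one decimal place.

23.8

Flow: 68 L/min ÷ 60 = 1.1333 L/s.
Total PEEP = 11 cmH2O (set 1 + intrinsic 10); this is the baseline alveolar pressure.
Equation of motion (constant flow): PIP = Vt/C + R·V̇ + PEEP.
R·V̇ = PIP − Vt/C − PEEP = 46 − 535/66.9 − 11 = 46 − 7.997 − 11 = 27.003 cmH2O.
R = 27.003 / 1.1333 = 23.827 cmH2O·s/L.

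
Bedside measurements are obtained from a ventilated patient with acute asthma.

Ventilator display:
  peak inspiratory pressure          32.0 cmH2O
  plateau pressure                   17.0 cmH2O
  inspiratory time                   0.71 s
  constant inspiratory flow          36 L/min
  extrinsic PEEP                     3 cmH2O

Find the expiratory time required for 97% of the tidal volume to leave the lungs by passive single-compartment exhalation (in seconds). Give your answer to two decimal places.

Flow: 36 L/min ÷ 60 = 0.6 L/s.
Vt = flow × Ti = 0.6 L/s × 0.71 s × 1000 mL/L = 426.0 mL.
R = (PIP − Pplat)/V̇ = (32.0 − 17.0) / 0.6 = 15.0/0.6 = 25.0 cmH2O·s/L.
C = Vt/(Pplat − PEEP) = 426.0 / (17.0 − 3) = 426.0/14.0 = 30.429 mL/cmH2O.
τ = R × C = 25.0 × 0.03043 L/cmH2O = 0.7608 s.
t = −τ·ln(1 − 0.97) = −0.7608·ln(0.03) = 2.668 s.

2.67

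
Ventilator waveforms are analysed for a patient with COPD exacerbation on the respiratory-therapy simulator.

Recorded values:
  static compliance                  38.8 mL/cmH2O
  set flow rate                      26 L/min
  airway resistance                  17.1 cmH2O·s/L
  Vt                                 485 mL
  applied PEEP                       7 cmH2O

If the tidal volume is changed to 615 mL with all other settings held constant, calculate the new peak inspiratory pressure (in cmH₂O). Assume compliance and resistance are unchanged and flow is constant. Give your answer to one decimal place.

30.3

Flow: 26 L/min ÷ 60 = 0.4333 L/s.
PIP = Vt/C + R·V̇ + PEEP (constant-flow equation of motion).
Only the elastic term changes: ΔPIP = ΔVt / C = (615 − 485) / 38.8 = 3.351 cmH2O.
Original PIP = 485/38.8 + 17.1×0.4333 + 7 = 26.909 cmH2O; new PIP = 26.909 + (3.351) = 30.26 cmH2O.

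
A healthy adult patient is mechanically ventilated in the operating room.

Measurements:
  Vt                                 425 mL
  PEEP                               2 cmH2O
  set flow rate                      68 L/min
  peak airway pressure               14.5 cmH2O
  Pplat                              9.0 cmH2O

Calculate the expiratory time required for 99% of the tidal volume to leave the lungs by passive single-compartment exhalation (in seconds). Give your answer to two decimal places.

Flow: 68 L/min ÷ 60 = 1.1333 L/s.
R = (PIP − Pplat)/V̇ = (14.5 − 9.0) / 1.1333 = 5.5/1.1333 = 4.853 cmH2O·s/L.
C = Vt/(Pplat − PEEP) = 425.0 / (9.0 − 2) = 425.0/7.0 = 60.714 mL/cmH2O.
τ = R × C = 4.853 × 0.06071 L/cmH2O = 0.2946 s.
t = −τ·ln(1 − 0.99) = −0.2946·ln(0.01) = 1.357 s.

1.36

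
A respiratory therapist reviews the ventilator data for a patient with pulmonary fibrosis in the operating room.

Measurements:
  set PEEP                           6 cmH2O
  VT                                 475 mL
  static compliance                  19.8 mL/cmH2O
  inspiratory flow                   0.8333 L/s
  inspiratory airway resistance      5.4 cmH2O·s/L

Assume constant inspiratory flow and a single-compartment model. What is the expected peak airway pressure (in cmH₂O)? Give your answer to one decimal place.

Equation of motion (constant flow): PIP = Vt/C + R·V̇ + PEEP.
PIP = 475/19.8 + 5.4×0.8333 + 6 = 23.99 + 4.5 + 6 = 34.49 cmH2O.

34.5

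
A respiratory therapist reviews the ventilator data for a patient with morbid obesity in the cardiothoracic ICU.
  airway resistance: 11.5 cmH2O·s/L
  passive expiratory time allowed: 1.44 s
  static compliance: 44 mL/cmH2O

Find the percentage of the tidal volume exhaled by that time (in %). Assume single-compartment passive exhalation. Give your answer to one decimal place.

τ = R × C = 11.5 × 44 mL/cmH2O = 11.5 × 0.044 L/cmH2O = 0.506 s.
Passive exhalation: V(t)/V₀ = e^(−t/τ) = e^(−1.44/0.506) = 0.05808.
Fraction exhaled = 1 − 0.05808 = 0.9419 → 94.19%.

94.2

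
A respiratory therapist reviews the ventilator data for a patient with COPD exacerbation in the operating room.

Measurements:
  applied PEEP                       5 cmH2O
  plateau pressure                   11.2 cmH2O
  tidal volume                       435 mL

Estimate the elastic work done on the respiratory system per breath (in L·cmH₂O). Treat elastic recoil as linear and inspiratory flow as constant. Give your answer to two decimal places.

1.35

Elastic work ≈ ½ × (Pplat − PEEP) × Vt = 0.5 × (11.2 − 5) × 0.435 L = 0.5 × 6.2 × 0.435 = 1.349 L·cmH2O.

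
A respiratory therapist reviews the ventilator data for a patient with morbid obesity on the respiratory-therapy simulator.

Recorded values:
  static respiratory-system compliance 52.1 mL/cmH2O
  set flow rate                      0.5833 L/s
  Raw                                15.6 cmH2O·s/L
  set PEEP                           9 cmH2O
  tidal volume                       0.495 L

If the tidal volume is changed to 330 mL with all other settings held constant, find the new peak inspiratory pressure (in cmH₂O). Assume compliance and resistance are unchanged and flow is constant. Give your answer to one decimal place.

24.4

PIP = Vt/C + R·V̇ + PEEP (constant-flow equation of motion).
Only the elastic term changes: ΔPIP = ΔVt / C = (330 − 495) / 52.1 = -3.167 cmH2O.
Original PIP = 495/52.1 + 15.6×0.5833 + 9 = 27.6 cmH2O; new PIP = 27.6 + (-3.167) = 24.433 cmH2O.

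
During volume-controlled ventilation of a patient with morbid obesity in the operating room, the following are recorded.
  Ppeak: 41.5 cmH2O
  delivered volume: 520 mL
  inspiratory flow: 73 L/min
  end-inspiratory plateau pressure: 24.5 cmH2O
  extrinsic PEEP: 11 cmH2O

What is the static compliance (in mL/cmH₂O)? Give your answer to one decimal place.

Cstat = Vt / (Pplat − PEEP) = 520 / (24.5 − 11) = 520 / 13.5 = 38.519 mL/cmH2O.

38.5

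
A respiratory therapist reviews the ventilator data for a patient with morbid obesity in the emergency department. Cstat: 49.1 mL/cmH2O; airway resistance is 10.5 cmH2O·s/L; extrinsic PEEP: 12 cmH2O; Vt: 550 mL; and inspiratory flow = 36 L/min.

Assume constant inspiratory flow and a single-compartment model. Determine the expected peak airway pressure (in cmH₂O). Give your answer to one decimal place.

Flow: 36 L/min ÷ 60 = 0.6 L/s.
Equation of motion (constant flow): PIP = Vt/C + R·V̇ + PEEP.
PIP = 550/49.1 + 10.5×0.6 + 12 = 11.202 + 6.3 + 12 = 29.502 cmH2O.

29.5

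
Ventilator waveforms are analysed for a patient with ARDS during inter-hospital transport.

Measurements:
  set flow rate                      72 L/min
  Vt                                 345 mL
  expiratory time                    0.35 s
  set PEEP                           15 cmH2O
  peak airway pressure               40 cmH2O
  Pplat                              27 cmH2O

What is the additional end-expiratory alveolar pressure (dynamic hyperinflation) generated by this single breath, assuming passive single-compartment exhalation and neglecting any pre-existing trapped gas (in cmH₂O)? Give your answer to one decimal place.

3.9

Flow: 72 L/min ÷ 60 = 1.2 L/s.
R = (PIP − Pplat)/V̇ = (40 − 27) / 1.2 = 13.0/1.2 = 10.833 cmH2O·s/L.
C = Vt/(Pplat − PEEP) = 345.0 / (27 − 15) = 345.0/12.0 = 28.75 mL/cmH2O.
τ = R × C = 10.833 × 0.02875 L/cmH2O = 0.3114 s.
Fraction remaining = e^(−Te/τ) = e^(−0.35/0.3114) = 0.325; trapped volume = 345.0 × 0.325 = 112.13 mL.
Additional alveolar pressure from trapping ≈ V_trapped / C = 112.13 / 28.75 = 3.9 cmH2O.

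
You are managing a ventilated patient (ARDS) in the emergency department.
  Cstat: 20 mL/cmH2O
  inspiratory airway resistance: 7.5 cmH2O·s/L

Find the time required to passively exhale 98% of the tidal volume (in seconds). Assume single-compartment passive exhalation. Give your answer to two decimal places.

0.59

τ = R × C = 7.5 × 20 mL/cmH2O = 7.5 × 0.020 L/cmH2O = 0.15 s.
Exhaled fraction f = 1 − e^(−t/τ) → t = −τ·ln(1 − f) = −0.15·ln(0.02) = 0.5868 s.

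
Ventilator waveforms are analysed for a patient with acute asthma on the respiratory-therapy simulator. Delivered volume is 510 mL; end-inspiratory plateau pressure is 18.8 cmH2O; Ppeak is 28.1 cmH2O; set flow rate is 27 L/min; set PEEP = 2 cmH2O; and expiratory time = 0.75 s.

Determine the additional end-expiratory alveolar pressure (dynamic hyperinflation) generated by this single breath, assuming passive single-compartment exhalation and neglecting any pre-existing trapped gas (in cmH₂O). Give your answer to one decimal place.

Flow: 27 L/min ÷ 60 = 0.45 L/s.
R = (PIP − Pplat)/V̇ = (28.1 − 18.8) / 0.45 = 9.3/0.45 = 20.667 cmH2O·s/L.
C = Vt/(Pplat − PEEP) = 510.0 / (18.8 − 2) = 510.0/16.8 = 30.357 mL/cmH2O.
τ = R × C = 20.667 × 0.03036 L/cmH2O = 0.6275 s.
Fraction remaining = e^(−Te/τ) = e^(−0.75/0.6275) = 0.3026; trapped volume = 510.0 × 0.3026 = 154.33 mL.
Additional alveolar pressure from trapping ≈ V_trapped / C = 154.33 / 30.357 = 5.084 cmH2O.

5.1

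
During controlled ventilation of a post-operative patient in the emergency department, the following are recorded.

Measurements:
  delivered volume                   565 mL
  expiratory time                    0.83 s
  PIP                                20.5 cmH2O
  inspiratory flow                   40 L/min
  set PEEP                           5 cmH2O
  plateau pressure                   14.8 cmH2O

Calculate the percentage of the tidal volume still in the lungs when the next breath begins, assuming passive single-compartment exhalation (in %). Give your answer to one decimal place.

18.6

Flow: 40 L/min ÷ 60 = 0.6667 L/s.
R = (PIP − Pplat)/V̇ = (20.5 − 14.8) / 0.6667 = 5.7/0.6667 = 8.55 cmH2O·s/L.
C = Vt/(Pplat − PEEP) = 565.0 / (14.8 − 5) = 565.0/9.8 = 57.653 mL/cmH2O.
τ = R × C = 8.55 × 0.05765 L/cmH2O = 0.4929 s.
Fraction remaining at end-expiration = e^(−Te/τ) = e^(−0.83/0.4929) = 0.1856 → 18.56%.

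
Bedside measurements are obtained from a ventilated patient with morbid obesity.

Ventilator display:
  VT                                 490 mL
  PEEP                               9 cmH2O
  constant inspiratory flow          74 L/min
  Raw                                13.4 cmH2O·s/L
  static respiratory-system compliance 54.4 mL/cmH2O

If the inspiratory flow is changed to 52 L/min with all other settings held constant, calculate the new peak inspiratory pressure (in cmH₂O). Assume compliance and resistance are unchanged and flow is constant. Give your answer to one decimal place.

Flow: 74 L/min ÷ 60 = 1.2333 L/s.
New flow: 52 L/min ÷ 60 = 0.8667 L/s.
PIP = Vt/C + R·V̇ + PEEP (constant-flow equation of motion).
Only the resistive term changes: ΔPIP = R × ΔV̇ = 13.4 × (0.8667 − 1.2333) = 13.4 × -0.3666 = -4.912 cmH2O.
Original PIP = 490/54.4 + 13.4×1.2333 + 9 = 34.534 cmH2O; new PIP = 34.534 + (-4.912) = 29.622 cmH2O.

29.6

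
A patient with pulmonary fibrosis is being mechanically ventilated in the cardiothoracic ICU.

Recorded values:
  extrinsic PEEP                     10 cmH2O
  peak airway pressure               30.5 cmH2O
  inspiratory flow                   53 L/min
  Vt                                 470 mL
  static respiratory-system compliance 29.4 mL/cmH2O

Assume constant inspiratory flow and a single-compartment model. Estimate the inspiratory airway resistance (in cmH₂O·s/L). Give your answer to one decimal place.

Flow: 53 L/min ÷ 60 = 0.8833 L/s.
Equation of motion (constant flow): PIP = Vt/C + R·V̇ + PEEP.
R·V̇ = PIP − Vt/C − PEEP = 30.5 − 470/29.4 − 10 = 30.5 − 15.986 − 10 = 4.514 cmH2O.
R = 4.514 / 0.8833 = 5.11 cmH2O·s/L.

5.1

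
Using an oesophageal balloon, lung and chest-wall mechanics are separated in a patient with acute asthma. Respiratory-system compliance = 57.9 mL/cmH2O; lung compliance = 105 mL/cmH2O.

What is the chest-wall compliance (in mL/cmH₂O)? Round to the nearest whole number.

1/Ccw = 1/Crs − 1/CL.
1/Ccw = 1/57.9 − 1/105 = 0.007747.
Ccw = 129.08 mL/cmH2O.

129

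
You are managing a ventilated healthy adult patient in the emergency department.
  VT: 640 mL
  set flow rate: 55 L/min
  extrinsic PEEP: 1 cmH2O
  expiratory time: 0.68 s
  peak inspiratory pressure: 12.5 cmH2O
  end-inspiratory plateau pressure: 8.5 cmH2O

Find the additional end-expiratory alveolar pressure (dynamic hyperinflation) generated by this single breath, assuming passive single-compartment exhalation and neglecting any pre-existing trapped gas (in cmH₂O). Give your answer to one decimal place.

1.2

Flow: 55 L/min ÷ 60 = 0.9167 L/s.
R = (PIP − Pplat)/V̇ = (12.5 − 8.5) / 0.9167 = 4.0/0.9167 = 4.363 cmH2O·s/L.
C = Vt/(Pplat − PEEP) = 640.0 / (8.5 − 1) = 640.0/7.5 = 85.333 mL/cmH2O.
τ = R × C = 4.363 × 0.08533 L/cmH2O = 0.3723 s.
Fraction remaining = e^(−Te/τ) = e^(−0.68/0.3723) = 0.161; trapped volume = 640.0 × 0.161 = 103.04 mL.
Additional alveolar pressure from trapping ≈ V_trapped / C = 103.04 / 85.333 = 1.208 cmH2O.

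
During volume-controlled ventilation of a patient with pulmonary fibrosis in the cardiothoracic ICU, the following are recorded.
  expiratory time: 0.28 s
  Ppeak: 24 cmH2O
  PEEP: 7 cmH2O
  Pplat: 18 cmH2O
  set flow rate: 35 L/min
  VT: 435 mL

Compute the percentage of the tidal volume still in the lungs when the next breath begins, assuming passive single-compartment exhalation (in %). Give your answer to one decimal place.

Flow: 35 L/min ÷ 60 = 0.5833 L/s.
R = (PIP − Pplat)/V̇ = (24 − 18) / 0.5833 = 6.0/0.5833 = 10.286 cmH2O·s/L.
C = Vt/(Pplat − PEEP) = 435.0 / (18 − 7) = 435.0/11.0 = 39.545 mL/cmH2O.
τ = R × C = 10.286 × 0.03955 L/cmH2O = 0.4068 s.
Fraction remaining at end-expiration = e^(−Te/τ) = e^(−0.28/0.4068) = 0.5024 → 50.24%.

50.2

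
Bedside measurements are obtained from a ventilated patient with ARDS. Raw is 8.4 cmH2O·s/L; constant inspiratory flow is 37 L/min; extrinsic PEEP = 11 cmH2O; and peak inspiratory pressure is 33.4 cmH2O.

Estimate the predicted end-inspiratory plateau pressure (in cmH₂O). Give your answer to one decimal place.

Flow: 37 L/min ÷ 60 = 0.6167 L/s.
Pplat = PIP − Raw × flow = 33.4 − 8.4 × 0.6167 = 33.4 − 5.18 = 28.22 cmH2O.

28.2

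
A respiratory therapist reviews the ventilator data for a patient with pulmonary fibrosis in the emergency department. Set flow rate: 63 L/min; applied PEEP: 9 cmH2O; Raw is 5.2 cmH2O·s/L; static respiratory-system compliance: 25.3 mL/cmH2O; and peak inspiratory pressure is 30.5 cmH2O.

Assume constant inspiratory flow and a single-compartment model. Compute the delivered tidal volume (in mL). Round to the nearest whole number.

Flow: 63 L/min ÷ 60 = 1.05 L/s.
Equation of motion (constant flow): PIP = Vt/C + R·V̇ + PEEP.
Vt/C = PIP − R·V̇ − PEEP = 30.5 − 5.46 − 9 = 16.04 cmH2O.
Vt = C × 16.04 = 25.3 × 16.04 = 405.81 mL.

406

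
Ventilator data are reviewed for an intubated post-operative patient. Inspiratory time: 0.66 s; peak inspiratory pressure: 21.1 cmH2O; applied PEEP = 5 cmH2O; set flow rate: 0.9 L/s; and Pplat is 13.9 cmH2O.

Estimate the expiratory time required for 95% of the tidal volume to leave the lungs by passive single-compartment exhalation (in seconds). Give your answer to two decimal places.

1.60

Vt = flow × Ti = 0.9 L/s × 0.66 s × 1000 mL/L = 594.0 mL.
R = (PIP − Pplat)/V̇ = (21.1 − 13.9) / 0.9 = 7.2/0.9 = 8.0 cmH2O·s/L.
C = Vt/(Pplat − PEEP) = 594.0 / (13.9 − 5) = 594.0/8.9 = 66.742 mL/cmH2O.
τ = R × C = 8.0 × 0.06674 L/cmH2O = 0.5339 s.
t = −τ·ln(1 − 0.95) = −0.5339·ln(0.05) = 1.599 s.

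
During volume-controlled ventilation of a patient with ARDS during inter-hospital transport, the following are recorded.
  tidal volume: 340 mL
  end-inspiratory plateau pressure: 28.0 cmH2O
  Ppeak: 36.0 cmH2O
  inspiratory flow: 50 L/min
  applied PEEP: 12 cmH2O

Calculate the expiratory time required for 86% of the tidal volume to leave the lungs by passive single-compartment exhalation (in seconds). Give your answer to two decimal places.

Flow: 50 L/min ÷ 60 = 0.8333 L/s.
R = (PIP − Pplat)/V̇ = (36.0 − 28.0) / 0.8333 = 8.0/0.8333 = 9.6 cmH2O·s/L.
C = Vt/(Pplat − PEEP) = 340.0 / (28.0 − 12) = 340.0/16.0 = 21.25 mL/cmH2O.
τ = R × C = 9.6 × 0.02125 L/cmH2O = 0.204 s.
t = −τ·ln(1 − 0.86) = −0.204·ln(0.14) = 0.4011 s.

0.40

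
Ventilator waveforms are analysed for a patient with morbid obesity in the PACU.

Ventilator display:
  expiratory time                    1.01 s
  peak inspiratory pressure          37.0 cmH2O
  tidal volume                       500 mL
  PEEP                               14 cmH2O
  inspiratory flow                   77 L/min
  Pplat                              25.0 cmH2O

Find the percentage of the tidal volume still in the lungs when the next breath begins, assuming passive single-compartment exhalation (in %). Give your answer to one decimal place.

Flow: 77 L/min ÷ 60 = 1.2833 L/s.
R = (PIP − Pplat)/V̇ = (37.0 − 25.0) / 1.2833 = 12.0/1.2833 = 9.351 cmH2O·s/L.
C = Vt/(Pplat − PEEP) = 500.0 / (25.0 − 14) = 500.0/11.0 = 45.455 mL/cmH2O.
τ = R × C = 9.351 × 0.04546 L/cmH2O = 0.4251 s.
Fraction remaining at end-expiration = e^(−Te/τ) = e^(−1.01/0.4251) = 0.09293 → 9.293%.

9.3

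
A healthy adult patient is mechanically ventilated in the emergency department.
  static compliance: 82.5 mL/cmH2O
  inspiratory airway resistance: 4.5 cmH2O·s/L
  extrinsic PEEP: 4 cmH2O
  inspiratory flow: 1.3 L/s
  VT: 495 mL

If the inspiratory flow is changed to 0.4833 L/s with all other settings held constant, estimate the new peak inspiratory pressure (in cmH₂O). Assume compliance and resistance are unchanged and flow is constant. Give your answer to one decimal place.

PIP = Vt/C + R·V̇ + PEEP (constant-flow equation of motion).
Only the resistive term changes: ΔPIP = R × ΔV̇ = 4.5 × (0.4833 − 1.3) = 4.5 × -0.8167 = -3.675 cmH2O.
Original PIP = 495/82.5 + 4.5×1.3 + 4 = 15.85 cmH2O; new PIP = 15.85 + (-3.675) = 12.175 cmH2O.

12.2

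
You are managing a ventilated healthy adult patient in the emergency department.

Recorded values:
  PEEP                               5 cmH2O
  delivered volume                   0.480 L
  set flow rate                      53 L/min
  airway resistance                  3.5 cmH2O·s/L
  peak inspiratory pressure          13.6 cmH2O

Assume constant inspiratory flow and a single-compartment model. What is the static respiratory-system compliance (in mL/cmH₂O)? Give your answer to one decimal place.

Flow: 53 L/min ÷ 60 = 0.8833 L/s.
Equation of motion (constant flow): PIP = Vt/C + R·V̇ + PEEP.
Vt/C = PIP − R·V̇ − PEEP = 13.6 − 3.5×0.8833 − 5 = 13.6 − 3.092 − 5 = 5.508 cmH2O.
C = Vt / 5.508 = 480 / 5.508 = 87.146 mL/cmH2O.

87.1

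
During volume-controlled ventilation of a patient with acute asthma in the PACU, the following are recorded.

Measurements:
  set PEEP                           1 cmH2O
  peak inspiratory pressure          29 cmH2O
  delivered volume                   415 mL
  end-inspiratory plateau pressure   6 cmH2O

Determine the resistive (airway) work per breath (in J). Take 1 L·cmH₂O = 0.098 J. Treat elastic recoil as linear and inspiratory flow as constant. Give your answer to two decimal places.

0.94

With constant inspiratory flow the resistive pressure is constant at PIP − Pplat = 29 − 6 = 23.0 cmH2O, so resistive work = 23.0 × 0.415 = 9.545 L·cmH2O.
× 0.098 J/(L·cmH2O) → 0.9354 J.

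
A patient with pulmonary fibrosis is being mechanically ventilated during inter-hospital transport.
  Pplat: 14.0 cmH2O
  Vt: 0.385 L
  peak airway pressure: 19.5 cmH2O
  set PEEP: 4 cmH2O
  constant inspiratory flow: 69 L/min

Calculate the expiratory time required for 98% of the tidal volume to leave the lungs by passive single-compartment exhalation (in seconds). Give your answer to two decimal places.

Flow: 69 L/min ÷ 60 = 1.15 L/s.
R = (PIP − Pplat)/V̇ = (19.5 − 14.0) / 1.15 = 5.5/1.15 = 4.783 cmH2O·s/L.
C = Vt/(Pplat − PEEP) = 385.0 / (14.0 − 4) = 385.0/10.0 = 38.5 mL/cmH2O.
τ = R × C = 4.783 × 0.0385 L/cmH2O = 0.1841 s.
t = −τ·ln(1 − 0.98) = −0.1841·ln(0.02) = 0.7202 s.

0.72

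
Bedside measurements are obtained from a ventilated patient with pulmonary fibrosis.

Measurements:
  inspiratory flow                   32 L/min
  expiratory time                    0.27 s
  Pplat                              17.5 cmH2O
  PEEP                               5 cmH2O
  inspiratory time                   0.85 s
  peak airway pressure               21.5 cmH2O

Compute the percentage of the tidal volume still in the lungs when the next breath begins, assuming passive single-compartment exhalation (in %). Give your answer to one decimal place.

37.1

Flow: 32 L/min ÷ 60 = 0.5333 L/s.
Vt = flow × Ti = 0.5333 L/s × 0.85 s × 1000 mL/L = 453.31 mL.
R = (PIP − Pplat)/V̇ = (21.5 − 17.5) / 0.5333 = 4.0/0.5333 = 7.5 cmH2O·s/L.
C = Vt/(Pplat − PEEP) = 453.31 / (17.5 − 5) = 453.31/12.5 = 36.265 mL/cmH2O.
τ = R × C = 7.5 × 0.03627 L/cmH2O = 0.272 s.
Fraction remaining at end-expiration = e^(−Te/τ) = e^(−0.27/0.272) = 0.3706 → 37.06%.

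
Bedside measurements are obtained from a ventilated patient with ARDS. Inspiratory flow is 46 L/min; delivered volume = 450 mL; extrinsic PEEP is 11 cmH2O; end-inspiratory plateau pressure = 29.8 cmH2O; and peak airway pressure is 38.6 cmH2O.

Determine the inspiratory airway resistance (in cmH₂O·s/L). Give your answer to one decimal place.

11.5

Flow: 46 L/min ÷ 60 = 0.7667 L/s.
Raw = (PIP − Pplat) / flow = (38.6 − 29.8) / 0.7667 = 8.8 / 0.7667 = 11.478 cmH2O·s/L.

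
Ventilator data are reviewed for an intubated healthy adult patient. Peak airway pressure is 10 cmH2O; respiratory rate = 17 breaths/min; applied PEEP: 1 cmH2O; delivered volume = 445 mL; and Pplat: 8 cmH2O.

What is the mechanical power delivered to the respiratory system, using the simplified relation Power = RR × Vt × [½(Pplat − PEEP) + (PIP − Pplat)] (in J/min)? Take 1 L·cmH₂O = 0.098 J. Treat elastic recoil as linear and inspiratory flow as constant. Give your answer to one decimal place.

Per-breath work = Vt × [½(Pplat−PEEP) + (PIP−Pplat)] = 0.445 × [0.5×7.0 + 2.0] = 0.445 × 5.5 = 2.448 L·cmH2O.
Power = 17 × 2.448 = 41.616 L·cmH2O/min.
× 0.098 J/(L·cmH2O) → 4.078 J/min.

4.1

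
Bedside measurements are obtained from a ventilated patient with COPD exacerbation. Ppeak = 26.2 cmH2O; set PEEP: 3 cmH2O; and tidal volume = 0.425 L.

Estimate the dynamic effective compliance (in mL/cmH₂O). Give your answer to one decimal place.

18.3

Dynamic compliance = Vt / (PIP − PEEP) = 425 / (26.2 − 3) = 425 / 23.2 = 18.319 mL/cmH2O.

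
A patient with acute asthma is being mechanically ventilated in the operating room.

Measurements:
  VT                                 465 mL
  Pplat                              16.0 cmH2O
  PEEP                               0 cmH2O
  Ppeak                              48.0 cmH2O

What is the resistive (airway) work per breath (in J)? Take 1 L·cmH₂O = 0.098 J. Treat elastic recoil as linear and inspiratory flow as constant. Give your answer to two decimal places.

1.46

With constant inspiratory flow the resistive pressure is constant at PIP − Pplat = 48.0 − 16.0 = 32.0 cmH2O, so resistive work = 32.0 × 0.465 = 14.88 L·cmH2O.
× 0.098 J/(L·cmH2O) → 1.458 J.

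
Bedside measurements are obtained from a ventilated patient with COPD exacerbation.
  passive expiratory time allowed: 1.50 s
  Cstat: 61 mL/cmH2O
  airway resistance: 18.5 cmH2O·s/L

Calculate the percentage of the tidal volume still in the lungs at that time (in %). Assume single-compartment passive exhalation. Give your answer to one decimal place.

26.5

τ = R × C = 18.5 × 61 mL/cmH2O = 18.5 × 0.061 L/cmH2O = 1.129 s.
Passive exhalation: V(t)/V₀ = e^(−t/τ) = e^(−1.50/1.129) = 0.2648.
Fraction remaining = 0.2648 → 26.48%.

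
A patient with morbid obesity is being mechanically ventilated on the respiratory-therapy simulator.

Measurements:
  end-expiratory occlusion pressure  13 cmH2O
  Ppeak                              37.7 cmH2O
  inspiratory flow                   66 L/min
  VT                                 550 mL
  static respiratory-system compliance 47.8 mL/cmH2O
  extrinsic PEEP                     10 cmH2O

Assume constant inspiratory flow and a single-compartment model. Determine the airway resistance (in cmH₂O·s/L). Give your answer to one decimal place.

12.0

Flow: 66 L/min ÷ 60 = 1.1 L/s.
Total PEEP = 13 cmH2O (set 10 + intrinsic 3); this is the baseline alveolar pressure.
Equation of motion (constant flow): PIP = Vt/C + R·V̇ + PEEP.
R·V̇ = PIP − Vt/C − PEEP = 37.7 − 550/47.8 − 13 = 37.7 − 11.506 − 13 = 13.194 cmH2O.
R = 13.194 / 1.1 = 11.995 cmH2O·s/L.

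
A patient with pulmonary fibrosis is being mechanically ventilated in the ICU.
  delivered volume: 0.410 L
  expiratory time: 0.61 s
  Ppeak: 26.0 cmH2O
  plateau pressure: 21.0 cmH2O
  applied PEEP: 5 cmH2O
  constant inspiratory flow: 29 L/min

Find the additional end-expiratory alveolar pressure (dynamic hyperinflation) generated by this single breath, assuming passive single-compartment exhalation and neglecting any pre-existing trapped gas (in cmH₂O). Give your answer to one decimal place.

Flow: 29 L/min ÷ 60 = 0.4833 L/s.
R = (PIP − Pplat)/V̇ = (26.0 − 21.0) / 0.4833 = 5.0/0.4833 = 10.346 cmH2O·s/L.
C = Vt/(Pplat − PEEP) = 410.0 / (21.0 − 5) = 410.0/16.0 = 25.625 mL/cmH2O.
τ = R × C = 10.346 × 0.02563 L/cmH2O = 0.2652 s.
Fraction remaining = e^(−Te/τ) = e^(−0.61/0.2652) = 0.1002; trapped volume = 410.0 × 0.1002 = 41.082 mL.
Additional alveolar pressure from trapping ≈ V_trapped / C = 41.082 / 25.625 = 1.603 cmH2O.

1.6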